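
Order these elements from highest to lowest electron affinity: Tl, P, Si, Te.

Te, Si, P, Tl

Si is in period 3, group 14; P is in period 3, group 15; Te is in period 5, group 16; Tl is in period 6, group 13.
Electron affinity generally becomes more exothermic across a period toward the halogens and less exothermic down a group.
These span different periods and groups, so the two trends combine.
P > Tl: both effects reinforce here, so P is clearly the higher of the two.
Si > P: this pair runs against the simple trend — see the exception note.
Te > Si: the two effects oppose for this pair; the across-period effect wins (190 vs 134 kJ/mol).
Note the exception: Si has a higher electron affinity than P, contrary to the simple trend — adding an electron to P's half-filled 3p³ is unfavourable, so Si (3p²) has the more exothermic EA.
Tabulated electron affinity (kJ/mol): Si 134, P 72, Te 190, Tl 19.
So from highest to lowest: Te > Si > P > Tl.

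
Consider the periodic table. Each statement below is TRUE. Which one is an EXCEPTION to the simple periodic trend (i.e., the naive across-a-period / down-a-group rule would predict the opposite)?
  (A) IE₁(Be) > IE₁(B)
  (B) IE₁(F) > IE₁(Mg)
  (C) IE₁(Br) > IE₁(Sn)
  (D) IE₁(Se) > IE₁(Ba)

The general trend: first ionisation energy increases across a period and decreases down a group.
(A) Be (period 2, group 2) vs B (period 2, group 13): the stated order contradicts the simple trend.
(B) F (period 2, group 17) vs Mg (period 3, group 2): the stated order agrees with the simple trend.
(C) Br (period 4, group 17) vs Sn (period 5, group 14): the stated order agrees with the simple trend.
(D) Se (period 4, group 16) vs Ba (period 6, group 2): the stated order agrees with the simple trend.
The exception is (A): removing B's lone 2p electron is easier than breaking Be's filled 2s².

(A)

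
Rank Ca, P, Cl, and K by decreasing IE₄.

IE_4 is the cost of taking one more electron from the +3 cation: Ca³⁺ is already 1 electron into the core; P³⁺ still has 2 valence electrons; Cl³⁺ still has 4 valence electrons; K³⁺ is already 2 electrons into the core.
Core electrons are held far more tightly than valence electrons, so K and Ca top the IE_4 order.
Valence configurations: P³⁺ [Ne]3s², Cl³⁺ [Ne]3s²3p².
Tabulated IE_4 (kJ/mol): Ca 6491, P 4964, Cl 5159, K 5877.
So the fourth ionization energies run P < Cl < K < Ca.

Ca > K > Cl > P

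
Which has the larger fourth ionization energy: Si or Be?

After 3 electrons have been removed, what remains? Si³⁺ still has 1 valence electron; Be³⁺ is already 1 electron into the core.
Pulling an electron out of a noble-gas core costs far more than removing a remaining valence electron, so Be sits at the high end of IE_4.
Approximate IE_4 values (kJ/mol): Si 4356, Be 21007.
Hence IE_4: Si < Be.

Be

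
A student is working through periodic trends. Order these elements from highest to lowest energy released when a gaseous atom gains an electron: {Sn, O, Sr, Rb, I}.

Adding an electron releases more energy for atoms nearer the top right (short of the noble gases).
These span different periods and groups, so the two trends combine.
Rb > Sr: this pair runs against the simple trend — see the exception note.
Sn > Rb: Sn lies to the right of Rb in period 5, so the across-period effect alone puts Sn higher.
O > Sn: both effects reinforce here, so O is clearly the higher of the two.
I > O: the two effects oppose for this pair; the across-period effect wins (295 vs 141 kJ/mol).
Note the exception: Rb has a higher electron affinity than Sr, contrary to the simple trend — adding an electron to Sr (ns²) has to open a new, higher-energy np subshell, which is unfavourable.
Approximate values (kJ/mol): O 141, Rb 47, Sr 5, Sn 107, I 295.
So from highest to lowest: I > O > Sn > Rb > Sr.

I > O > Sn > Rb > Sr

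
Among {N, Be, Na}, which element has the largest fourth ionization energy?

Consider each +3 ion: N³⁺ still has 2 valence electrons; Be³⁺ is already 1 electron into the core; Na³⁺ is already 2 electrons into the core.
Pulling an electron out of a noble-gas core costs far more than removing a remaining valence electron, so Na and Be sit at the high end of IE_4.
Approximate IE_4 values (kJ/mol): N 7475, Be 21007, Na 9543.
Overall IE_4 order: N < Na < Be.

Be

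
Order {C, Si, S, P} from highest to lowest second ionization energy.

C > S > P > Si

IE_2 is the cost of taking one more electron from the +1 cation: C⁺ still has 3 valence electrons; Si⁺ still has 3 valence electrons; S⁺ still has 5 valence electrons; P⁺ still has 4 valence electrons.
All are still removing valence electrons, so compare the +1 ions as you would atoms: IE_2 generally rises across a period (higher Z_eff) and falls down a group (larger shell), subject to the usual subshell exceptions.
Valence configurations: C⁺ [He]2s²2p¹, Si⁺ [Ne]3s²3p¹, S⁺ [Ne]3s²3p³, P⁺ [Ne]3s²3p².
Tabulated IE_2 (kJ/mol): C 2353, Si 1577, S 2252, P 1907.
So the second ionization energies run Si < P < S < C.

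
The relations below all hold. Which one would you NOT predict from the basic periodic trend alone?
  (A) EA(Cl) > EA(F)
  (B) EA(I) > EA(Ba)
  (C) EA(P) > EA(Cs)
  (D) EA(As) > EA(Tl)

The general trend: electron affinity increases across a period and decreases down a group.
(A) Cl (period 3, group 17) vs F (period 2, group 17): the stated order contradicts the simple trend.
(B) I (period 5, group 17) vs Ba (period 6, group 2): the stated order agrees with the simple trend.
(C) P (period 3, group 15) vs Cs (period 6, group 1): the stated order agrees with the simple trend.
(D) As (period 4, group 15) vs Tl (period 6, group 13): the stated order agrees with the simple trend.
The exception is (A): F's small 2p subshell makes the incoming electron feel strong e⁻–e⁻ repulsion, so Cl actually releases more energy on gaining an electron.

(A)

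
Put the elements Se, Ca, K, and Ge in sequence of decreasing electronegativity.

Atoms toward the upper right of the periodic table pull bonding electrons most strongly.
All lie in period 4, so electronegativity increases left to right.
So from highest to lowest: Se > Ge > Ca > K.

Se > Ge > Ca > K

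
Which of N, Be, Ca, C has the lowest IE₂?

After 1 electron has been removed, what remains? N⁺ still has 4 valence electrons; Be⁺ still has 1 valence electron; Ca⁺ still has 1 valence electron; C⁺ still has 3 valence electrons.
All are still removing valence electrons, so compare the +1 ions as you would atoms: IE_2 generally rises across a period (higher Z_eff) and falls down a group (larger shell), subject to the usual subshell exceptions.
Valence configurations: N⁺ [He]2s²2p², Be⁺ [He]2s¹, Ca⁺ [Ar]4s¹, C⁺ [He]2s²2p¹.
Tabulated IE_2 (kJ/mol): N 2856, Be 1757, Ca 1145, C 2353.
Putting it together, IE_2: Ca < Be < C < N.

Ca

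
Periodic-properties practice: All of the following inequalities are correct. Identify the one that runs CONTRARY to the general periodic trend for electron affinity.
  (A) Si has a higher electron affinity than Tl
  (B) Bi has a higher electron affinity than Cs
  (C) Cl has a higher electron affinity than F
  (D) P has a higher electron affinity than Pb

The general trend: electron affinity increases across a period and decreases down a group.
(A) Si (period 3, group 14) vs Tl (period 6, group 13): the stated order agrees with the simple trend.
(B) Bi (period 6, group 15) vs Cs (period 6, group 1): the stated order agrees with the simple trend.
(C) Cl (period 3, group 17) vs F (period 2, group 17): the stated order contradicts the simple trend.
(D) P (period 3, group 15) vs Pb (period 6, group 14): the stated order agrees with the simple trend.
The exception is (C): F's small 2p subshell makes the incoming electron feel strong e⁻–e⁻ repulsion, so Cl actually releases more energy on gaining an electron.

(C)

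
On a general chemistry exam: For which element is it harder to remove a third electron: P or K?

IE_3 is the cost of taking one more electron from the +2 cation: P²⁺ still has 3 valence electrons; K²⁺ is already 1 electron into the core.
Pulling an electron out of a noble-gas core costs far more than removing a remaining valence electron, so K sits at the high end of IE_3.
Approximate IE_3 values (kJ/mol): P 2914, K 4420.
Overall IE_3 order: P < K.

K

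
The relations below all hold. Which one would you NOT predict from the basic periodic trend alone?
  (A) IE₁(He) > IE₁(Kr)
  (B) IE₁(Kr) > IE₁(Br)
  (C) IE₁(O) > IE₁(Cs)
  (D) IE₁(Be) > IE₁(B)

The general trend: IE₁ increases across a period and decreases down a group.
(A) He (period 1, group 18) vs Kr (period 4, group 18): the stated order agrees with the simple trend.
(B) Kr (period 4, group 18) vs Br (period 4, group 17): the stated order agrees with the simple trend.
(C) O (period 2, group 16) vs Cs (period 6, group 1): the stated order agrees with the simple trend.
(D) Be (period 2, group 2) vs B (period 2, group 13): the stated order contradicts the simple trend.
The exception is (D): removing B's lone 2p electron is easier than breaking Be's filled 2s².

(D)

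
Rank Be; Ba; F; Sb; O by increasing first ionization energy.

Be is in period 2, group 2; O is in period 2, group 16; F is in period 2, group 17; Sb is in period 5, group 15; Ba is in period 6, group 2.
First ionization energy rises across a period (greater Z_eff holds electrons more tightly) and falls down a group (valence electrons are farther from the nucleus).
Neither a single period nor a single group — weigh both effects.
Sb > Ba: relative to Ba, both the across-period and down-group shifts push Sb's first ionization energy up.
Be > Sb: period and group pull opposite ways; the down-group shift dominates (900 vs 831 kJ/mol).
O > Be: O lies to the right of Be in period 2, so the across-period effect alone puts O higher.
F > O: F lies to the right of O in period 2, so the across-period effect alone puts F higher.
For reference (kJ/mol): Be 900, O 1314, F 1681, Sb 831, Ba 503.
So from lowest to highest: Ba < Sb < Be < O < F.

Ba < Sb < Be < O < F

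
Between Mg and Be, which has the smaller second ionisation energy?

Mg

The second ionization energy removes an electron from the +1 ion. For each element: Mg⁺ still has 1 valence electron; Be⁺ still has 1 valence electron.
All are still removing valence electrons, so compare the +1 ions as you would atoms: IE_2 generally rises across a period (higher Z_eff) and falls down a group (larger shell), subject to the usual subshell exceptions.
Valence configurations: Mg⁺ [Ne]3s¹, Be⁺ [He]2s¹.
Tabulated IE_2 (kJ/mol): Mg 1451, Be 1757.
Hence IE_2: Mg < Be.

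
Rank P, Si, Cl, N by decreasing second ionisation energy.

N > Cl > P > Si

Consider each +1 ion: P⁺ still has 4 valence electrons; Si⁺ still has 3 valence electrons; Cl⁺ still has 6 valence electrons; N⁺ still has 4 valence electrons.
All are still removing valence electrons, so compare the +1 ions as you would atoms: IE_2 generally rises across a period (higher Z_eff) and falls down a group (larger shell), subject to the usual subshell exceptions.
Valence configurations: P⁺ [Ne]3s²3p², Si⁺ [Ne]3s²3p¹, Cl⁺ [Ne]3s²3p⁴, N⁺ [He]2s²2p².
Approximate IE_2 values (kJ/mol): P 1907, Si 1577, Cl 2298, N 2856.
Putting it together, IE_2: Si < P < Cl < N.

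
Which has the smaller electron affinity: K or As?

K

K is in period 4, group 1; As is in period 4, group 15.
EA tends to increase across a period and decrease down a group, though the pattern is less regular than for IE or radius.
All lie in period 4, so electron affinity increases left to right.
So K has the smaller electron affinity (K < As).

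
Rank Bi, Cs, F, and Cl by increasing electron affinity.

Cs < Bi < F < Cl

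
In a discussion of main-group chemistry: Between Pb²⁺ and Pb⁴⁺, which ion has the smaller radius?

Pb⁴⁺

Both ions have Z = 82 protons, but Pb⁴⁺ has lost more electrons, so its remaining electrons feel a larger effective nuclear charge per electron and are pulled in more tightly.
Higher positive charge → smaller ion, so Pb²⁺ > Pb⁴⁺.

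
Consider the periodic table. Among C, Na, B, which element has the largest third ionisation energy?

Na

After 2 electrons have been removed, what remains? C²⁺ still has 2 valence electrons; Na²⁺ is already 1 electron into the core; B²⁺ still has 1 valence electron.
Pulling an electron out of a noble-gas core costs far more than removing a remaining valence electron, so Na sits at the high end of IE_3.
Valence configurations: C²⁺ [He]2s², B²⁺ [He]2s¹.
The numbers (kJ/mol): C 4620, Na 6910, B 3660.
Hence IE_3: B < C < Na.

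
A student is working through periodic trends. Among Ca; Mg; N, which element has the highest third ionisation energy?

Mg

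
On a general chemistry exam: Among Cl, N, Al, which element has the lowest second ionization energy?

IE_2 is the cost of taking one more electron from the +1 cation: Cl⁺ still has 6 valence electrons; N⁺ still has 4 valence electrons; Al⁺ still has 2 valence electrons.
All are still removing valence electrons, so compare the +1 ions as you would atoms: IE_2 generally rises across a period (higher Z_eff) and falls down a group (larger shell), subject to the usual subshell exceptions.
Valence configurations: Cl⁺ [Ne]3s²3p⁴, N⁺ [He]2s²2p², Al⁺ [Ne]3s².
Tabulated IE_2 (kJ/mol): Cl 2298, N 2856, Al 1817.
So the second ionization energies run Al < Cl < N.

Al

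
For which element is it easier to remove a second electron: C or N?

C

The second ionization energy removes an electron from the +1 ion. For each element: C⁺ still has 3 valence electrons; N⁺ still has 4 valence electrons.
All are still removing valence electrons, so compare the +1 ions as you would atoms: IE_2 generally rises across a period (higher Z_eff) and falls down a group (larger shell), subject to the usual subshell exceptions.
Valence configurations: C⁺ [He]2s²2p¹, N⁺ [He]2s²2p².
Approximate IE_2 values (kJ/mol): C 2353, N 2856.
So the second ionization energies run C < N.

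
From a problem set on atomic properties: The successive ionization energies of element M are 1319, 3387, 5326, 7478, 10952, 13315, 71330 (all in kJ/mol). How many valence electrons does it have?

Look for the largest jump between consecutive ionization energies: IE7/IE6 ≈ 5.4, far larger than any earlier ratio.
That jump marks the point where a core electron is being removed. So the atom has 6 valence electrons.

6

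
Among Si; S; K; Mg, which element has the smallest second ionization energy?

Mg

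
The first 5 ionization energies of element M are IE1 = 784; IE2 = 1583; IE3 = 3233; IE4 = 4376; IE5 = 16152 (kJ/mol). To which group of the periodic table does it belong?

Look for the largest jump between consecutive ionization energies: IE5/IE4 ≈ 3.7, far larger than any earlier ratio.
That jump marks the point where a core electron is being removed. So the atom has 4 valence electrons.
A main-group element with 4 valence electrons is in group 14.

Group 14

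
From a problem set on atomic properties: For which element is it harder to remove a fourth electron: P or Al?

Al

The fourth ionization energy removes an electron from the +3 ion. For each element: P³⁺ still has 2 valence electrons; Al³⁺ is the bare [Ne] core.
Core electrons are held far more tightly than valence electrons, so Al tops the IE_4 order.
Approximate IE_4 values (kJ/mol): P 4964, Al 11577.
Hence IE_4: P < Al.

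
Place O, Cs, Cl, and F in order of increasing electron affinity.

Adding an electron releases more energy for atoms nearer the top right (short of the noble gases).
Neither a single period nor a single group — weigh both effects.
O > Cs: both effects reinforce here, so O is clearly the higher of the two.
F > O: both are in period 2; the period trend gives F the larger value.
Cl > F: this pair runs against the simple trend — see the exception note.
Note the exception: Cl has a higher electron affinity than F, contrary to the simple trend — F's small 2p subshell makes the incoming electron feel strong e⁻–e⁻ repulsion, so Cl actually releases more energy on gaining an electron.
Approximate values (kJ/mol): O 141, F 328, Cl 349, Cs 46.
So from lowest to highest: Cs < O < F < Cl.

Cs < O < F < Cl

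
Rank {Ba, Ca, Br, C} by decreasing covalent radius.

C is in period 2, group 14; Ca is in period 4, group 2; Br is in period 4, group 17; Ba is in period 6, group 2.
Radius decreases left→right (rising Z_eff, same n) and increases top→bottom (higher n).
These span different periods and groups, so the two trends combine.
Br > C: period and group pull opposite ways; the down-group shift dominates (114 vs 75 pm).
Ca > Br: Ca lies to the left of Br in period 4, so the across-period effect alone puts Ca larger.
Ba > Ca: Ba sits below Ca in group 2, so the down-group effect alone puts Ba larger.
Approximate values (pm): C 75, Ca 171, Br 114, Ba 196.
So from largest to smallest: Ba > Ca > Br > C.

Ba > Ca > Br > C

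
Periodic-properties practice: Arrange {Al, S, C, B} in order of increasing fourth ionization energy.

S, C, Al, B

Consider each +3 ion: Al³⁺ is the bare [Ne] core; S³⁺ still has 3 valence electrons; C³⁺ still has 1 valence electron; B³⁺ is the bare [He] core.
Pulling an electron out of a noble-gas core costs far more than removing a remaining valence electron, so Al and B sit at the high end of IE_4.
Valence configurations: S³⁺ [Ne]3s²3p¹, C³⁺ [He]2s¹.
Approximate IE_4 values (kJ/mol): Al 11577, S 4556, C 6223, B 25026.
Overall IE_4 order: S < C < Al < B.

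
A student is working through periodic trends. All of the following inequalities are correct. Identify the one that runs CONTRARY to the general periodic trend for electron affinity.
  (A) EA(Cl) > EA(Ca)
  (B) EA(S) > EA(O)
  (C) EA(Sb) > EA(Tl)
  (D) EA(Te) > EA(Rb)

The general trend: electron affinity increases across a period and decreases down a group.
(A) Cl (period 3, group 17) vs Ca (period 4, group 2): the stated order agrees with the simple trend.
(B) S (period 3, group 16) vs O (period 2, group 16): the stated order contradicts the simple trend.
(C) Sb (period 5, group 15) vs Tl (period 6, group 13): the stated order agrees with the simple trend.
(D) Te (period 5, group 16) vs Rb (period 5, group 1): the stated order agrees with the simple trend.
The exception is (B): the compact 2p subshell of O repels the added electron more than S's larger 3p does.

(B)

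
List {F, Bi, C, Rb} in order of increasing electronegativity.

Rb < Bi < C < F

Smaller atoms with higher effective nuclear charge are more electronegative.
These span different periods and groups, so the two trends combine.
Bi > Rb: period and group pull opposite ways; the across-period shift dominates (2.02 vs 0.82).
C > Bi: period and group pull opposite ways; the down-group shift dominates (2.55 vs 2.02).
F > C: both are in period 2; the period trend gives F the larger value.
Tabulated electronegativity (Pauling): C 2.55, F 3.98, Rb 0.82, Bi 2.02.
So from lowest to highest: Rb < Bi < C < F.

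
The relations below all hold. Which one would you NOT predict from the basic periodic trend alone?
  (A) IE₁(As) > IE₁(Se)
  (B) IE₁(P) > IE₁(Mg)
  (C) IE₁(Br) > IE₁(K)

(A)

The general trend: IE₁ increases across a period and decreases down a group.
(A) As (period 4, group 15) vs Se (period 4, group 16): the stated order contradicts the simple trend.
(B) P (period 3, group 15) vs Mg (period 3, group 2): the stated order agrees with the simple trend.
(C) Br (period 4, group 17) vs K (period 4, group 1): the stated order agrees with the simple trend.
The exception is (A): Se (4p⁴) ionizes more easily than half-filled As (4p³).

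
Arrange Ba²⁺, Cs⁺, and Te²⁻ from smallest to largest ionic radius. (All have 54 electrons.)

All of these have 54 electrons, so size is governed by nuclear charge alone: the more protons, the stronger the pull on the same electron cloud, and the smaller the ion.
Nuclear charges: Ba²⁺ (Z=56), Cs⁺ (Z=55), Te²⁻ (Z=52).
Smallest to largest: Ba²⁺ < Cs⁺ < Te²⁻.

Ba²⁺ < Cs⁺ < Te²⁻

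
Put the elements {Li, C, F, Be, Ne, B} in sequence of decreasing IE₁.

Li is in period 2, group 1; Be is in period 2, group 2; B is in period 2, group 13; C is in period 2, group 14; F is in period 2, group 17; Ne is in period 2, group 18.
First ionization energy rises across a period (greater Z_eff holds electrons more tightly) and falls down a group (valence electrons are farther from the nucleus).
All lie in period 2; the across-period trend (first ionization energy increases left to right) applies, with the exception below.
Note the exception: Be has a higher first ionization energy than B, contrary to the simple trend — removing B's lone 2p electron is easier than breaking Be's filled 2s².
Tabulated first ionization energy (kJ/mol): Li 520, Be 900, B 801, C 1086, F 1681, Ne 2081.
So from highest to lowest: Ne > F > C > Be > B > Li.

Ne > F > C > Be > B > Li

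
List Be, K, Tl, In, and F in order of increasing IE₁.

K < In < Tl < Be < F

Be is in period 2, group 2; F is in period 2, group 17; K is in period 4, group 1; In is in period 5, group 13; Tl is in period 6, group 13.
IE₁ increases left→right with effective nuclear charge and decreases top→bottom as the valence shell moves farther out.
Neither a single period nor a single group — weigh both effects.
In > K: period and group pull opposite ways; the across-period shift dominates (558 vs 419 kJ/mol).
Tl > In: this pair runs against the simple trend — see the exception note.
Be > Tl: the two effects oppose for this pair; the down-group effect wins (900 vs 589 kJ/mol).
F > Be: both are in period 2; the period trend gives F the larger value.
Note the exception: Tl has a higher first ionization energy than In, contrary to the simple trend — relativistic 6s stabilisation and poor 4f/5d shielding distort the trend for the heavy p-block elements.
Approximate values (kJ/mol): Be 900, F 1681, K 419, In 558, Tl 589.
So from lowest to highest: K < In < Tl < Be < F.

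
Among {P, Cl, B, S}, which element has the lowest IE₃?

IE_3 is the cost of taking one more electron from the +2 cation: P²⁺ still has 3 valence electrons; Cl²⁺ still has 5 valence electrons; B²⁺ still has 1 valence electron; S²⁺ still has 4 valence electrons.
All are still removing valence electrons, so compare the +2 ions as you would atoms: IE_3 generally rises across a period (higher Z_eff) and falls down a group (larger shell), subject to the usual subshell exceptions.
Valence configurations: P²⁺ [Ne]3s²3p¹, Cl²⁺ [Ne]3s²3p³, B²⁺ [He]2s¹, S²⁺ [Ne]3s²3p².
The numbers (kJ/mol): P 2914, Cl 3822, B 3660, S 3357.
Overall IE_3 order: P < S < B < Cl.

P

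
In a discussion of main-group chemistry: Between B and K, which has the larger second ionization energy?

K

IE_2 is the cost of taking one more electron from the +1 cation: B⁺ still has 2 valence electrons; K⁺ is the bare [Ar] core.
Breaking into a closed-shell core is much more expensive than removing a leftover valence electron — K has the largest IE_2 here.
Tabulated IE_2 (kJ/mol): B 2427, K 3052.
So the second ionization energies run B < K.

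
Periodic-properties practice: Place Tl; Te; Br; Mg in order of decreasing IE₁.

Mg is in period 3, group 2; Br is in period 4, group 17; Te is in period 5, group 16; Tl is in period 6, group 13.
Removing the outermost electron gets harder across a period and easier down a group.
Neither a single period nor a single group — weigh both effects.
Mg > Tl: period and group pull opposite ways; the down-group shift dominates (738 vs 589 kJ/mol).
Te > Mg: the two effects oppose for this pair; the across-period effect wins (869 vs 738 kJ/mol).
Br > Te: both effects reinforce here, so Br is clearly the higher of the two.
Approximate values (kJ/mol): Mg 738, Br 1140, Te 869, Tl 589.
So from highest to lowest: Br > Te > Mg > Tl.

Br, Te, Mg, Tl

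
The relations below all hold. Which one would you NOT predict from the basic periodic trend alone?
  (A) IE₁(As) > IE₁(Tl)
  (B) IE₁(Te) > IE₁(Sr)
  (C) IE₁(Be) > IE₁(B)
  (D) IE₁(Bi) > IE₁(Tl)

(C)

The general trend: first ionization energy increases across a period and decreases down a group.
(A) As (period 4, group 15) vs Tl (period 6, group 13): the stated order agrees with the simple trend.
(B) Te (period 5, group 16) vs Sr (period 5, group 2): the stated order agrees with the simple trend.
(C) Be (period 2, group 2) vs B (period 2, group 13): the stated order contradicts the simple trend.
(D) Bi (period 6, group 15) vs Tl (period 6, group 13): the stated order agrees with the simple trend.
The exception is (C): removing B's lone 2p electron is easier than breaking Be's filled 2s².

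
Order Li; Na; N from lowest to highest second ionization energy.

N, Na, Li

After 1 electron has been removed, what remains? Li⁺ is the bare [He] core; Na⁺ is the bare [Ne] core; N⁺ still has 4 valence electrons.
Pulling an electron out of a noble-gas core costs far more than removing a remaining valence electron, so Na and Li sit at the high end of IE_2.
Tabulated IE_2 (kJ/mol): Li 7298, Na 4562, N 2856.
Overall IE_2 order: N < Na < Li.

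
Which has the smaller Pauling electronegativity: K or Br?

K is in period 4, group 1; Br is in period 4, group 17.
Atoms toward the upper right of the periodic table pull bonding electrons most strongly.
All lie in period 4, so electronegativity increases left to right.
So K has the smaller Pauling electronegativity (K < Br).

K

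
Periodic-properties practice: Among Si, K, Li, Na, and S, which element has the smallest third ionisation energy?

Si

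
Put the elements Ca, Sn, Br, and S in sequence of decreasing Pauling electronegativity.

Br > S > Sn > Ca

S is in period 3, group 16; Ca is in period 4, group 2; Br is in period 4, group 17; Sn is in period 5, group 14.
EN rises left→right (higher Z_eff, smaller atoms) and falls top→bottom (larger, more shielded atoms).
Neither a single period nor a single group — weigh both effects.
Sn > Ca: period and group pull opposite ways; the across-period shift dominates (1.96 vs 1.00).
S > Sn: relative to Sn, both the across-period and down-group shifts push S's electronegativity up.
Br > S: the two effects oppose for this pair; the across-period effect wins (2.96 vs 2.58).
Tabulated electronegativity (Pauling): S 2.58, Ca 1.00, Br 2.96, Sn 1.96.
So from highest to lowest: Br > S > Sn > Ca.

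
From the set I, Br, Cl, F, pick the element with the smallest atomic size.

Moving right in a period, electrons are added to the same shell under a stronger nuclear pull, so atoms get smaller; moving down, a new shell is opened and atoms get larger.
All are in group 17, so atomic radius increases down the group.
The smallest atomic size among these belongs to F.

F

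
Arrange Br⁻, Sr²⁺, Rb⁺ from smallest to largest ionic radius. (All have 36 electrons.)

Sr²⁺ < Rb⁺ < Br⁻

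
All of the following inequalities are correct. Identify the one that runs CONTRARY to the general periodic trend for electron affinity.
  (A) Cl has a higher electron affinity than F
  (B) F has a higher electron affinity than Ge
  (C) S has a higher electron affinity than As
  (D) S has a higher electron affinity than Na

(A)

The general trend: electron affinity increases across a period and decreases down a group.
(A) Cl (period 3, group 17) vs F (period 2, group 17): the stated order contradicts the simple trend.
(B) F (period 2, group 17) vs Ge (period 4, group 14): the stated order agrees with the simple trend.
(C) S (period 3, group 16) vs As (period 4, group 15): the stated order agrees with the simple trend.
(D) S (period 3, group 16) vs Na (period 3, group 1): the stated order agrees with the simple trend.
The exception is (A): F's small 2p subshell makes the incoming electron feel strong e⁻–e⁻ repulsion, so Cl actually releases more energy on gaining an electron.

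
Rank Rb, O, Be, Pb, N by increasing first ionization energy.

Rb, Pb, Be, O, N

Be is in period 2, group 2; N is in period 2, group 15; O is in period 2, group 16; Rb is in period 5, group 1; Pb is in period 6, group 14.
Across a period the outer electron is held more tightly (higher IE₁); down a group it sits in a higher shell, more shielded, and comes off more easily.
Here both period and group differ, so the two effects have to be weighed against each other.
Pb > Rb: the two effects oppose for this pair; the across-period effect wins (716 vs 403 kJ/mol).
Be > Pb: period and group pull opposite ways; the down-group shift dominates (900 vs 716 kJ/mol).
O > Be: O lies to the right of Be in period 2, so the across-period effect alone puts O higher.
N > O: this pair runs against the simple trend — see the exception note.
Note the exception: N has a higher first ionization energy than O, contrary to the simple trend — pairing an electron in O's 2p⁴ costs repulsion energy, so O ionizes more easily than half-filled N (2p³).
For reference (kJ/mol): Be 900, N 1402, O 1314, Rb 403, Pb 716.
So from lowest to highest: Rb < Pb < Be < O < N.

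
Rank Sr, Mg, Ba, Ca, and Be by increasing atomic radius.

Be, Mg, Ca, Sr, Ba

Be is in period 2, group 2; Mg is in period 3, group 2; Ca is in period 4, group 2; Sr is in period 5, group 2; Ba is in period 6, group 2.
Radius decreases left→right (rising Z_eff, same n) and increases top→bottom (higher n).
All are in group 2, so atomic radius increases down the group.
So from smallest to largest: Be < Mg < Ca < Sr < Ba.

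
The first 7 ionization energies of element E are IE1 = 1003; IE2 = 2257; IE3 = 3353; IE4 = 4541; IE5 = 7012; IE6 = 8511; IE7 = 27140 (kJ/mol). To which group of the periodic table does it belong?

Group 16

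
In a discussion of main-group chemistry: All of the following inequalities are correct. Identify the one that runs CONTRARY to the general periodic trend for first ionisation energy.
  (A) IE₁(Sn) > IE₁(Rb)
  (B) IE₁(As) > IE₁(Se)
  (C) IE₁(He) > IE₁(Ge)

(B)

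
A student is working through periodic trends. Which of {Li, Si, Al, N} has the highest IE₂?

The second ionization energy removes an electron from the +1 ion. For each element: Li⁺ is the bare [He] core; Si⁺ still has 3 valence electrons; Al⁺ still has 2 valence electrons; N⁺ still has 4 valence electrons.
Breaking into a closed-shell core is much more expensive than removing a leftover valence electron — Li has the largest IE_2 here.
Valence configurations: Si⁺ [Ne]3s²3p¹, Al⁺ [Ne]3s², N⁺ [He]2s²2p².
Si⁺ loses a lone 3p electron whereas Al⁺ must break into a filled 3s² pair, so IE_2(Al) > IE_2(Si) even though Si has the higher nuclear charge.
Tabulated IE_2 (kJ/mol): Li 7298, Si 1577, Al 1817, N 2856.
Hence IE_2: Si < Al < N < Li.

Li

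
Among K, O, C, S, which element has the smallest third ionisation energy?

S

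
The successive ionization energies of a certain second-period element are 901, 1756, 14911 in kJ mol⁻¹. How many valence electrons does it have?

2

Look for the largest jump between consecutive ionization energies: IE3/IE2 ≈ 8.5, far larger than any earlier ratio.
That jump marks the point where a core electron is being removed. So the atom has 2 valence electrons.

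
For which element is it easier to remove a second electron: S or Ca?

Ca

The second ionization energy removes an electron from the +1 ion. For each element: S⁺ still has 5 valence electrons; Ca⁺ still has 1 valence electron.
All are still removing valence electrons, so compare the +1 ions as you would atoms: IE_2 generally rises across a period (higher Z_eff) and falls down a group (larger shell), subject to the usual subshell exceptions.
Valence configurations: S⁺ [Ne]3s²3p³, Ca⁺ [Ar]4s¹.
The numbers (kJ/mol): S 2252, Ca 1145.
Hence IE_2: Ca < S.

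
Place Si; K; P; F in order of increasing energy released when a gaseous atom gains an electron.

K < P < Si < F

F is in period 2, group 17; Si is in period 3, group 14; P is in period 3, group 15; K is in period 4, group 1.
Atoms with high Z_eff and room in the valence shell (especially the halogens) have the most exothermic electron affinities.
These span different periods and groups, so the two trends combine.
P > K: both effects reinforce here, so P is clearly the higher of the two.
Si > P: this pair runs against the simple trend — see the exception note.
F > Si: both effects reinforce here, so F is clearly the higher of the two.
Note the exception: Si has a higher electron affinity than P, contrary to the simple trend — adding an electron to P's half-filled 3p³ is unfavourable, so Si (3p²) has the more exothermic EA.
Approximate values (kJ/mol): F 328, Si 134, P 72, K 48.
So from lowest to highest: K < P < Si < F.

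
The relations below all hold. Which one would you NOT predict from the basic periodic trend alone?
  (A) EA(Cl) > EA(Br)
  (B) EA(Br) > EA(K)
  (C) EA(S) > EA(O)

(C)

The general trend: electron affinity increases across a period and decreases down a group.
(A) Cl (period 3, group 17) vs Br (period 4, group 17): the stated order agrees with the simple trend.
(B) Br (period 4, group 17) vs K (period 4, group 1): the stated order agrees with the simple trend.
(C) S (period 3, group 16) vs O (period 2, group 16): the stated order contradicts the simple trend.
The exception is (C): the compact 2p subshell of O repels the added electron more than S's larger 3p does.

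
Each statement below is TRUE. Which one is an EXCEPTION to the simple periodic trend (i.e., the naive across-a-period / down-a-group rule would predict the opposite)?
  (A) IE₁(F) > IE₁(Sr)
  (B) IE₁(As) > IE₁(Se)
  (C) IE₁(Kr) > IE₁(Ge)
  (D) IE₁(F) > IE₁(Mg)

The general trend: first ionisation energy increases across a period and decreases down a group.
(A) F (period 2, group 17) vs Sr (period 5, group 2): the stated order agrees with the simple trend.
(B) As (period 4, group 15) vs Se (period 4, group 16): the stated order contradicts the simple trend.
(C) Kr (period 4, group 18) vs Ge (period 4, group 14): the stated order agrees with the simple trend.
(D) F (period 2, group 17) vs Mg (period 3, group 2): the stated order agrees with the simple trend.
The exception is (B): Se (4p⁴) ionizes more easily than half-filled As (4p³).

(B)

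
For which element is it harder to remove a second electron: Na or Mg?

IE_2 is the cost of taking one more electron from the +1 cation: Na⁺ is the bare [Ne] core; Mg⁺ still has 1 valence electron.
Pulling an electron out of a noble-gas core costs far more than removing a remaining valence electron, so Na sits at the high end of IE_2.
Tabulated IE_2 (kJ/mol): Na 4562, Mg 1451.
Putting it together, IE_2: Mg < Na.

Na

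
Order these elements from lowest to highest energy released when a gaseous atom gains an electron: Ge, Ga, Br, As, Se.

Ga is in period 4, group 13; Ge is in period 4, group 14; As is in period 4, group 15; Se is in period 4, group 16; Br is in period 4, group 17.
Electron affinity generally becomes more exothermic across a period toward the halogens and less exothermic down a group.
All lie in period 4; the across-period trend (electron affinity increases left to right) applies, with the exception below.
Note the exception: Ge has a higher electron affinity than As, contrary to the simple trend — adding an electron to As's half-filled 4p³ is unfavourable, so Ge (4p²) has the more exothermic EA.
For reference (kJ/mol): Ga 29, Ge 119, As 78, Se 195, Br 325.
So from lowest to highest: Ga < As < Ge < Se < Br.

Ga, As, Ge, Se, Br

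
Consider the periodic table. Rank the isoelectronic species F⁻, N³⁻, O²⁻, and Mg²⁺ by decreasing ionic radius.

N³⁻, O²⁻, F⁻, Mg²⁺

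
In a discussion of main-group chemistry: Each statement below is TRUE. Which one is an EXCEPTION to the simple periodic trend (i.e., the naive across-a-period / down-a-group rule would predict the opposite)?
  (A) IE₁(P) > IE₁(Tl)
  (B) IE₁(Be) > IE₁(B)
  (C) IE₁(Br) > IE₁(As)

The general trend: IE₁ increases across a period and decreases down a group.
(A) P (period 3, group 15) vs Tl (period 6, group 13): the stated order agrees with the simple trend.
(B) Be (period 2, group 2) vs B (period 2, group 13): the stated order contradicts the simple trend.
(C) Br (period 4, group 17) vs As (period 4, group 15): the stated order agrees with the simple trend.
The exception is (B): removing B's lone 2p electron is easier than breaking Be's filled 2s².

(B)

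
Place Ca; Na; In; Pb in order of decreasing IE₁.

Na is in period 3, group 1; Ca is in period 4, group 2; In is in period 5, group 13; Pb is in period 6, group 14.
Across a period the outer electron is held more tightly (higher IE₁); down a group it sits in a higher shell, more shielded, and comes off more easily.
A diagonal step moves right (one effect) and down (the opposite effect) at once.
In > Na: the two effects oppose for this pair; the across-period effect wins (558 vs 496 kJ/mol).
Ca > In: the two effects oppose for this pair; the down-group effect wins (590 vs 558 kJ/mol).
Pb > Ca: period and group pull opposite ways; the across-period shift dominates (716 vs 590 kJ/mol).
For reference (kJ/mol): Na 496, Ca 590, In 558, Pb 716.
So from highest to lowest: Pb > Ca > In > Na.

Pb > Ca > In > Na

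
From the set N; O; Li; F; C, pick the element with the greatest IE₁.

Removing the outermost electron gets harder across a period and easier down a group.
All lie in period 2; the across-period trend (first ionization energy increases left to right) applies, with the exception below.
Note the exception: N has a higher first ionization energy than O, contrary to the simple trend — pairing an electron in O's 2p⁴ costs repulsion energy, so O ionizes more easily than half-filled N (2p³).
Tabulated first ionization energy (kJ/mol): Li 520, C 1086, N 1402, O 1314, F 1681.
The greatest IE₁ among these belongs to F.

F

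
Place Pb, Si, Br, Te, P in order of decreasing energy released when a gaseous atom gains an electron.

Br > Te > Si > P > Pb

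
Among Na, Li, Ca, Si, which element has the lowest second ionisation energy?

Ca

The second ionization energy removes an electron from the +1 ion. For each element: Na⁺ is the bare [Ne] core; Li⁺ is the bare [He] core; Ca⁺ still has 1 valence electron; Si⁺ still has 3 valence electrons.
Core electrons are held far more tightly than valence electrons, so Na and Li top the IE_2 order.
Valence configurations: Ca⁺ [Ar]4s¹, Si⁺ [Ne]3s²3p¹.
Tabulated IE_2 (kJ/mol): Na 4562, Li 7298, Ca 1145, Si 1577.
Putting it together, IE_2: Ca < Si < Na < Li.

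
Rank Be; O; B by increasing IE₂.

After 1 electron has been removed, what remains? Be⁺ still has 1 valence electron; O⁺ still has 5 valence electrons; B⁺ still has 2 valence electrons.
All are still removing valence electrons, so compare the +1 ions as you would atoms: IE_2 generally rises across a period (higher Z_eff) and falls down a group (larger shell), subject to the usual subshell exceptions.
Valence configurations: Be⁺ [He]2s¹, O⁺ [He]2s²2p³, B⁺ [He]2s².
Approximate IE_2 values (kJ/mol): Be 1757, O 3388, B 2427.
Hence IE_2: Be < B < O.

Be < B < O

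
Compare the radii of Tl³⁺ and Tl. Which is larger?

Forming Tl³⁺ removes 3 electrons from Tl. Fewer electrons for the same nuclear charge means less shielding and a higher Z_eff on the remaining electrons, and for main-group metals the entire outer shell is lost.
A cation is smaller than its parent atom: Tl³⁺ < Tl.

Tl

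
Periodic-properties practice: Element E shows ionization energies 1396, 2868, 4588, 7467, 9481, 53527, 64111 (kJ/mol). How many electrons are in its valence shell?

5

Look for the largest jump between consecutive ionization energies: IE6/IE5 ≈ 5.6, far larger than any earlier ratio.
That jump marks the point where a core electron is being removed. So the atom has 5 valence electrons.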